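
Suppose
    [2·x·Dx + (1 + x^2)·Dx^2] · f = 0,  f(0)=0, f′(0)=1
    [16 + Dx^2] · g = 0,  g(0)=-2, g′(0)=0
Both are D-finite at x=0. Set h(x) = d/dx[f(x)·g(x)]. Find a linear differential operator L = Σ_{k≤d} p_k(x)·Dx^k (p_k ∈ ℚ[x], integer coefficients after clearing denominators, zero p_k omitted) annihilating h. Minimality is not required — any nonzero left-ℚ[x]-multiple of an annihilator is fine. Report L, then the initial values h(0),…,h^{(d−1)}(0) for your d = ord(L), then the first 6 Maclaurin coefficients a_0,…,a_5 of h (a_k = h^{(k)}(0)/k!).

L = (32960 + 157056·x^2 + 319424·x^4 + 359424·x^6 + 242688·x^8 + 94208·x^10 + 16384·x^12) + (6752·x + 28736·x^3 + 49120·x^5 + 43520·x^7 + 20480·x^9 + 4096·x^11)·Dx + (3420 + 17320·x^2 + 37356·x^4 + 44272·x^6 + 30848·x^8 + 12032·x^10 + 2048·x^12)·Dx^2 + (422·x + 1796·x^3 + 3070·x^5 + 2720·x^7 + 1280·x^9 + 256·x^11)·Dx^3 + (85 + 469·x^2 + 1087·x^4 + 1363·x^6 + 980·x^8 + 384·x^10 + 64·x^12)·Dx^4  (order 4).
h: a_k = -2, 0, 50, 0, -406/3, 0, …
ICs: h(0) = -2, h′(0) = 0, h′′(0) = 100, h′′′(0) = 0.

f: a_k = 0, 1, 0, -1/3, 0, 1/5, …
g: a_k = -2, 0, 16, 0, -64/3, 0, …
h₀=f·g: eliminate ⇒ L₀, order ≤ 2·2.
h₀' ⇒ L via d/dx closure of L₀.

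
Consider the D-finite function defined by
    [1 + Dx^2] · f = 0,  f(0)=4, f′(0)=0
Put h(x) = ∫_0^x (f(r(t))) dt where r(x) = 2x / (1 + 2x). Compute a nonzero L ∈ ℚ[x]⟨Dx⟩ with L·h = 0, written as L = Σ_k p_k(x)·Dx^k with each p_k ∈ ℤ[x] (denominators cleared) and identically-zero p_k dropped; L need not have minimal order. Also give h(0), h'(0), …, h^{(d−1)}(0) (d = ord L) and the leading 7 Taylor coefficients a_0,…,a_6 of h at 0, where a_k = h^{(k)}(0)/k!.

L = 4·Dx + (4 + 24·x + 48·x^2 + 32·x^3)·Dx^2 + (1 + 8·x + 24·x^2 + 32·x^3 + 16·x^4)·Dx^3  (order 3).
h: a_k = 0, 4, 0, -8/3, 8, -56/3, 352/9, …
ICs: h(0) = 0, h′(0) = 4, h′′(0) = 0.

f: a_k = 4, 0, -2, 0, 1/6, 0, -1/180, …
L₀ from L_f via x↦r, Dx↦r'^{-1}Dx.
Integrate: L := L₀·Dx.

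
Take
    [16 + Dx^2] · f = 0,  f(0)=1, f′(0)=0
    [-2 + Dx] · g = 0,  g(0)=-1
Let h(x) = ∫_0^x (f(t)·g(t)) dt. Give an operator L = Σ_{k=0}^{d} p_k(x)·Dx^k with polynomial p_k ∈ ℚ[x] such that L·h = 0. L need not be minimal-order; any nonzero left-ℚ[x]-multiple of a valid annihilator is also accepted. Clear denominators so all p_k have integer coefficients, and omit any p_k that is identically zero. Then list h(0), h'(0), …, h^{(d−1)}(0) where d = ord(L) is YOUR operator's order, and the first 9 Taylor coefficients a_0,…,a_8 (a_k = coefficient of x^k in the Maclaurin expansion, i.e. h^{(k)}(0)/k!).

L = 20·Dx - 4·Dx^2 + Dx^3  (order 3).
h: a_k = 0, -1, -1, 2, 11/3, 14/15, -82/45, -52/35, -29/315, …
ICs: h(0) = 0, h′(0) = -1, h′′(0) = -2.

f: a_k = 1, 0, -8, 0, 32/3, 0, -256/45, 0, 512/315, …
g: a_k = -1, -2, -2, -4/3, -2/3, -4/15, -4/45, -8/315, -2/315, …
h₀=f·g: eliminate ⇒ L₀, order ≤ 2·1.
h=∫₀ˣh₀: take L = L₀·Dx.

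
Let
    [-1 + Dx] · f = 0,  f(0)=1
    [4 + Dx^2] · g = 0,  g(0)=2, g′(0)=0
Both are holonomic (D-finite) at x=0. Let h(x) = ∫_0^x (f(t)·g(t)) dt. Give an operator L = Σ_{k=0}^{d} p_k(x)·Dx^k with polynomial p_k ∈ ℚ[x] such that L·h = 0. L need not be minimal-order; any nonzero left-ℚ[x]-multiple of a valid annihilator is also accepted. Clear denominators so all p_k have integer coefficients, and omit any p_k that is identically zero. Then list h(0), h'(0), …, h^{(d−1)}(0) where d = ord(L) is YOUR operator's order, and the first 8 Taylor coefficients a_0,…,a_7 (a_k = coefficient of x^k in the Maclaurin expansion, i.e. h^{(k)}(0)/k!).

L = 5·Dx - 2·Dx^2 + Dx^3  (order 3).
h: a_k = 0, 2, 1, -1, -11/12, -7/60, 41/360, 13/280, …
ICs: h(0) = 0, h′(0) = 2, h′′(0) = 2.

f: a_k = 1, 1, 1/2, 1/6, 1/24, 1/120, 1/720, 1/5040, …
g: a_k = 2, 0, -4, 0, 4/3, 0, -8/45, 0, …
f·g: L₀ = L_f ⊗_s L_g, ord ≤ 1·2.
∫: right-multiply L₀ by Dx.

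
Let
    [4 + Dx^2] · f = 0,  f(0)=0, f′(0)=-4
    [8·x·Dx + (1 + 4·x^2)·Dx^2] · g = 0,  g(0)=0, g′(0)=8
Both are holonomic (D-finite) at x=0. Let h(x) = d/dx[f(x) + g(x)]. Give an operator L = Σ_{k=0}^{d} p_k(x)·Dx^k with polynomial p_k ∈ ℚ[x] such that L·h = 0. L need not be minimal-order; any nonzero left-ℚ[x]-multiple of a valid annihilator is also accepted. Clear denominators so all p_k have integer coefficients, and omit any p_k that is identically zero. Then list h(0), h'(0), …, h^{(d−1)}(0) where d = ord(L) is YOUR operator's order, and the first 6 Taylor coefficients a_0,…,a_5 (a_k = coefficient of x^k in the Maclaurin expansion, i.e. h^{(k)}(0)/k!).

f: a_k = 0, -4, 0, 8/3, 0, -8/15, …
g: a_k = 0, 8, 0, -32/3, 0, 128/5, …
f+g: L₀ = lclm(L_f,L_g), ord ≤ 2+2.
Derive L from L₀ (diff closure).
L = (-352·x + 1792·x^3 + 512·x^5) + (-4 + 112·x^2 + 576·x^4 + 256·x^6)·Dx + (-88·x + 448·x^3 + 128·x^5)·Dx^2 + (-1 + 28·x^2 + 144·x^4 + 64·x^6)·Dx^3  (order 3).
h: a_k = 4, 0, -24, 0, 376/3, 0, …
ICs: h(0) = 4, h′(0) = 0, h′′(0) = -48.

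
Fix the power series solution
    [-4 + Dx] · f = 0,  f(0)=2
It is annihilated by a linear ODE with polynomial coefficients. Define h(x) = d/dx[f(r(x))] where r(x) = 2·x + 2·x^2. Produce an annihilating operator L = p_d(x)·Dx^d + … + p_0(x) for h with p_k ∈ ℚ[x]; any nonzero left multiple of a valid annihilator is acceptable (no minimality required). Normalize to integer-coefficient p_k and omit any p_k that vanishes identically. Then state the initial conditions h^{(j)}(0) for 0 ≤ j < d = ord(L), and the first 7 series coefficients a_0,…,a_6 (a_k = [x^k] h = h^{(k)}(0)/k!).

f: a_k = 2, 8, 16, 64/3, 64/3, 256/15, 512/45, …
Substitute x→r, Dx→(1/r')Dx; clear ⇒ L₀.
Differentiate: ansatz ord ≤ ord L₀ ⇒ L.
L = (10 + 32·x + 32·x^2) + (-1 - 2·x)·Dx  (order 1).
h: a_k = 16, 160, 896, 11008/3, 36352/3, 510976/15, 757760/9, …
ICs: h(0) = 16.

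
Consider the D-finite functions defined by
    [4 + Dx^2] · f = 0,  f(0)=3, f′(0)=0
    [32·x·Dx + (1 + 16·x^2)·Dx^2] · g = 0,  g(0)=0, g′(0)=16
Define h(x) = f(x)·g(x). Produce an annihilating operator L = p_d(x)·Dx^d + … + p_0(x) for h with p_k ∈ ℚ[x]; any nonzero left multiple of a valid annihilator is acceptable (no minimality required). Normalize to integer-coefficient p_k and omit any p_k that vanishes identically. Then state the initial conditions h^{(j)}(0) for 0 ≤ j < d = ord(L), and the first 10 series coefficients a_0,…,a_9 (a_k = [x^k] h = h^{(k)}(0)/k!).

L = (1360 + 60416·x^2 + 106496·x^4 + 262144·x^6 + 1048576·x^8) + (2304·x + 45056·x^3 + 196608·x^5 + 1048576·x^7)·Dx + (360 + 15872·x^2 + 36864·x^4 + 131072·x^6 + 524288·x^8)·Dx^2 + (576·x + 11264·x^3 + 49152·x^5 + 262144·x^7)·Dx^3 + (5 + 192·x^2 + 2560·x^4 + 16384·x^6 + 65536·x^8)·Dx^4  (order 4).
h: a_k = 0, 48, 0, -352, 0, 15008/5, 0, -3483584/105, 0, 25663712/63, …
ICs: h(0) = 0, h′(0) = 48, h′′(0) = 0, h′′′(0) = -2112.

f: a_k = 3, 0, -6, 0, 2, 0, -4/15, 0, 2/105, 0, …
g: a_k = 0, 16, 0, -256/3, 0, 4096/5, 0, -65536/7, 0, 1048576/9, …
Product ⇒ symmetric product L₀, ord ≤ 4.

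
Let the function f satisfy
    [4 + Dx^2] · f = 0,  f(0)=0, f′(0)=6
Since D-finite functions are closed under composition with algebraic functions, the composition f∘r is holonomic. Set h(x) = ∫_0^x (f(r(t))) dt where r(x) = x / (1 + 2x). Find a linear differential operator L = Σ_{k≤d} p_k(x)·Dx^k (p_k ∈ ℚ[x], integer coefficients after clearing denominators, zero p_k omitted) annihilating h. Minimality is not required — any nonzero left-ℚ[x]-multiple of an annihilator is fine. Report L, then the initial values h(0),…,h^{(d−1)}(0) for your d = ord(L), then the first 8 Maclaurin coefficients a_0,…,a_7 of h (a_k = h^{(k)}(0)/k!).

f: a_k = 0, 6, 0, -4, 0, 4/5, 0, -8/105, …
Change of var in L_f (x↦r) gives L₀.
h=∫₀ˣh₀: take L = L₀·Dx.
L = 4·Dx + (4 + 24·x + 48·x^2 + 32·x^3)·Dx^2 + (1 + 8·x + 24·x^2 + 32·x^3 + 16·x^4)·Dx^3  (order 3).
h: a_k = 0, 0, 3, -4, 5, -24/5, 2/15, 120/7, …
ICs: h(0) = 0, h′(0) = 0, h′′(0) = 6.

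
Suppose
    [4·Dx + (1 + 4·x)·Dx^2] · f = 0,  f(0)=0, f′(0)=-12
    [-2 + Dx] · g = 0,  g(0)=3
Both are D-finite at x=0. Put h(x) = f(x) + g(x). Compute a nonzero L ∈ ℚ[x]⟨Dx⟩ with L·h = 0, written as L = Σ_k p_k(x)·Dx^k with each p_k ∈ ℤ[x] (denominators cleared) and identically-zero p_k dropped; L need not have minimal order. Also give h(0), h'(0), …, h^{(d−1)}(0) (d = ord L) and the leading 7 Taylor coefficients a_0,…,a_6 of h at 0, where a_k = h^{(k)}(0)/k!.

L = (-40 - 32·x)·Dx + (14 - 16·x - 32·x^2)·Dx^2 + (3 + 16·x + 16·x^2)·Dx^3  (order 3).
h: a_k = 3, -6, 30, -60, 194, -3068/5, 30724/15, …
ICs: h(0) = 3, h′(0) = -6, h′′(0) = 60.

f: a_k = 0, -12, 24, -64, 192, -3072/5, 2048, …
g: a_k = 3, 6, 6, 4, 2, 4/5, 4/15, …
f+g: L₀ = lclm(L_f,L_g), ord ≤ 2+1.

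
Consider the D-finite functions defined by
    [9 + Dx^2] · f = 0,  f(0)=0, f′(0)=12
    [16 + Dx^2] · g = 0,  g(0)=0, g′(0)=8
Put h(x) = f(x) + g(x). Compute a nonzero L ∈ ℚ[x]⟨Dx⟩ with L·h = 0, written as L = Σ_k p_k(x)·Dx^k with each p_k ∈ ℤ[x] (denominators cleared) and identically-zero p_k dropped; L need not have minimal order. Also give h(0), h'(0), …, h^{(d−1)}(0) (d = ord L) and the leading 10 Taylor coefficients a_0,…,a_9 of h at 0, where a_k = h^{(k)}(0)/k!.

L = 144 + 25·Dx^2 + Dx^4  (order 4).
h: a_k = 0, 20, 0, -118/3, 0, 151/6, 0, -10379/1260, 0, 30151/18144, …
ICs: h(0) = 0, h′(0) = 20, h′′(0) = 0, h′′′(0) = -236.

f: a_k = 0, 12, 0, -18, 0, 81/10, 0, -243/140, 0, 243/1120, …
g: a_k = 0, 8, 0, -64/3, 0, 256/15, 0, -2048/315, 0, 4096/2835, …
h₀=f+g: left-lcm gives L₀, ord ≤ 4.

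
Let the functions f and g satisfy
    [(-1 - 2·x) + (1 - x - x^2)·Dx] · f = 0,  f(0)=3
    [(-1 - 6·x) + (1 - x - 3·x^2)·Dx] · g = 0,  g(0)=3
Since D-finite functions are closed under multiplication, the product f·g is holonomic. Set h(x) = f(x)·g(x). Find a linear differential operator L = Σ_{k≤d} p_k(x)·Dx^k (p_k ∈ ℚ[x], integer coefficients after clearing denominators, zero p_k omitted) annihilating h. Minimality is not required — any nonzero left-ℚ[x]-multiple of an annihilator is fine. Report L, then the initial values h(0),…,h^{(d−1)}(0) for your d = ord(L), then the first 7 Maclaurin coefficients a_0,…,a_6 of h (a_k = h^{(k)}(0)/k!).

f: a_k = 3, 3, 6, 9, 15, 24, 39, …
g: a_k = 3, 3, 12, 21, 57, 120, 291, …
L₀ := L_f ⊗_s L_g (sym. prod.), ord ≤ 1.
L = (-2 - 6·x + 12·x^2 + 12·x^3) + (1 - 2·x - 3·x^2 + 4·x^3 + 3·x^4)·Dx  (order 1).
h: a_k = 9, 18, 63, 144, 378, 882, 2133, …
ICs: h(0) = 9.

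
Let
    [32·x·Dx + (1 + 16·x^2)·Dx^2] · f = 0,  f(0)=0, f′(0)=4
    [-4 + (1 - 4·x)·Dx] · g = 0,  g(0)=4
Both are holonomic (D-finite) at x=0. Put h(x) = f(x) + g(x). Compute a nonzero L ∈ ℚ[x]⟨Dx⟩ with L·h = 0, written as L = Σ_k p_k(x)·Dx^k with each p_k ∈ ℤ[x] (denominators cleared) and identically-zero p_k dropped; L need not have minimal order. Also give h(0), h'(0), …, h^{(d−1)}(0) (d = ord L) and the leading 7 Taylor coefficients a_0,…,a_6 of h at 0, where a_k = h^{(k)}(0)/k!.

L = (32 - 512·x - 1536·x^2)·Dx + (-16 + 32·x - 256·x^2 - 1536·x^3)·Dx^2 + (1 - 256·x^4)·Dx^3  (order 3).
h: a_k = 4, 20, 64, 704/3, 1024, 21504/5, 16384, …
ICs: h(0) = 4, h′(0) = 20, h′′(0) = 128.

f: a_k = 0, 4, 0, -64/3, 0, 1024/5, 0, …
g: a_k = 4, 16, 64, 256, 1024, 4096, 16384, …
Weyl lclm of L_f,L_g ⇒ L₀ (ord ≤ 3).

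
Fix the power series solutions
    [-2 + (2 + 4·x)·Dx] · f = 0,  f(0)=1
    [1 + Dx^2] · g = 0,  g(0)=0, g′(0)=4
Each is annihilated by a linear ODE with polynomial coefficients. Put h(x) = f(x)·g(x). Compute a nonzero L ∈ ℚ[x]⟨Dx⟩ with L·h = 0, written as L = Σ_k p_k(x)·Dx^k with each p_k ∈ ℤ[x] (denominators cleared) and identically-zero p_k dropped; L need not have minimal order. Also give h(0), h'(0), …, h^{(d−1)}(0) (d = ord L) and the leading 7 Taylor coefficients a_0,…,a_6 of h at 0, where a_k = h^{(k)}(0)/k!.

L = (4 + 4·x + 4·x^2) + (-2 - 4·x)·Dx + (1 + 4·x + 4·x^2)·Dx^2  (order 2).
h: a_k = 0, 4, 4, -8/3, 4/3, -32/15, 16/5, …
ICs: h(0) = 0, h′(0) = 4.

f: a_k = 1, 1, -1/2, 1/2, -5/8, 7/8, -21/16, …
g: a_k = 0, 4, 0, -2/3, 0, 1/30, 0, …
Product ⇒ symmetric product L₀, ord ≤ 2.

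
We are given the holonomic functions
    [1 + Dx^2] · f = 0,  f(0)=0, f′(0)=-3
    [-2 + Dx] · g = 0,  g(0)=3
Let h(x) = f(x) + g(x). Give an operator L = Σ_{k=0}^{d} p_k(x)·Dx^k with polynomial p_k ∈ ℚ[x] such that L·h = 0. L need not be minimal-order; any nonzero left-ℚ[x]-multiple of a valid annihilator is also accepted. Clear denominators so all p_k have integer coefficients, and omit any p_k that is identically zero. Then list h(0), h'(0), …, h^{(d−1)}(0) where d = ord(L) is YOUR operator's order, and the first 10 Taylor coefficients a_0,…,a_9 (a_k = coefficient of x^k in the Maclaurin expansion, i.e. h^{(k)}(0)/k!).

L = -2 + Dx - 2·Dx^2 + Dx^3  (order 3).
h: a_k = 3, 3, 6, 9/2, 2, 31/40, 4/15, 43/560, 2/105, 73/17280, …
ICs: h(0) = 3, h′(0) = 3, h′′(0) = 12.

f: a_k = 0, -3, 0, 1/2, 0, -1/40, 0, 1/1680, 0, -1/120960, …
g: a_k = 3, 6, 6, 4, 2, 4/5, 4/15, 8/105, 2/105, 4/945, …
h₀=f+g: left-lcm gives L₀, ord ≤ 3.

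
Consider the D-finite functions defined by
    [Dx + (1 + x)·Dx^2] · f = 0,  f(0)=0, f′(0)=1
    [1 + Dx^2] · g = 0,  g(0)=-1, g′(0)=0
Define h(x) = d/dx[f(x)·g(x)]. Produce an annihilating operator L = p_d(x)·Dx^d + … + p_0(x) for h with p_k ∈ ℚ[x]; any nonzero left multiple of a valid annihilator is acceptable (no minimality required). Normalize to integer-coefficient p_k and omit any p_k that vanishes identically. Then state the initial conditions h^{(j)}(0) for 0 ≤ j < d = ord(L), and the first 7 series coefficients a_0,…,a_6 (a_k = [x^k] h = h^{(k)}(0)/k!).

f: a_k = 0, 1, -1/2, 1/3, -1/4, 1/5, -1/6, …
g: a_k = -1, 0, 1/2, 0, -1/24, 0, 1/720, …
f·g: L₀ = L_f ⊗_s L_g, ord ≤ 2·2.
Derive L from L₀ (diff closure).
L = (-25 - 44·x - 42·x^2 + 12·x^3 + 43·x^4 + 24·x^5 + 4·x^6) + (-24 - 32·x + 20·x^2 + 60·x^3 + 40·x^4 + 8·x^5)·Dx + (-28 - 44·x - 14·x^2 + 72·x^3 + 98·x^4 + 48·x^5 + 8·x^6)·Dx^2 + (-24 - 32·x + 20·x^2 + 60·x^3 + 40·x^4 + 8·x^5)·Dx^3 + (-3 + 28·x^2 + 60·x^3 + 55·x^4 + 24·x^5 + 4·x^6)·Dx^4  (order 4).
h: a_k = -1, 1, 1/2, 0, -3/8, 3/8, -31/80, …
ICs: h(0) = -1, h′(0) = 1, h′′(0) = 1, h′′′(0) = 0.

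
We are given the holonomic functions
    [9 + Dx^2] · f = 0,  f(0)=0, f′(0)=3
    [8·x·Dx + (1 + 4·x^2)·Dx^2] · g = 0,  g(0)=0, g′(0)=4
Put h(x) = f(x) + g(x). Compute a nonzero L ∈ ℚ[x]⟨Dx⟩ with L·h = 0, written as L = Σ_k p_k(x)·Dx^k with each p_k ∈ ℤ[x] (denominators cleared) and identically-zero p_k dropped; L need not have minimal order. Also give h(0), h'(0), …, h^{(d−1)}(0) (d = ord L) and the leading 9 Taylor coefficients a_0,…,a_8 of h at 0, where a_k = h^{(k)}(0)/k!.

f: a_k = 0, 3, 0, -9/2, 0, 81/40, 0, -243/560, 0, …
g: a_k = 0, 4, 0, -16/3, 0, 64/5, 0, -256/7, 0, …
Weyl lclm of L_f,L_g ⇒ L₀ (ord ≤ 4).
L = (-2808·x + 19008·x^3 + 10368·x^5)·Dx + (9 + 1548·x^2 + 7344·x^4 + 5184·x^6)·Dx^2 + (-312·x + 2112·x^3 + 1152·x^5)·Dx^3 + (1 + 172·x^2 + 816·x^4 + 576·x^6)·Dx^4  (order 4).
h: a_k = 0, 7, 0, -59/6, 0, 593/40, 0, -20723/560, 0, …
ICs: h(0) = 0, h′(0) = 7, h′′(0) = 0, h′′′(0) = -59.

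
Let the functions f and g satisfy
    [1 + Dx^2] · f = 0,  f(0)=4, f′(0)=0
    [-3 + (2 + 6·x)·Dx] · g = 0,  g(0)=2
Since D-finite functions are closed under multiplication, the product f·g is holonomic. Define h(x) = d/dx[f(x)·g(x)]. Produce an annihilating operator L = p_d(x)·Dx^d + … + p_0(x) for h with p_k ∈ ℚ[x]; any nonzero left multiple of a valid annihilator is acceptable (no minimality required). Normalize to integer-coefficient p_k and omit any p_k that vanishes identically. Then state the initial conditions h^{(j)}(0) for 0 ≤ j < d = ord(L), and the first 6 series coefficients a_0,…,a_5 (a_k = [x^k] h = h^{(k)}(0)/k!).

f: a_k = 4, 0, -2, 0, 1/6, 0, …
g: a_k = 2, 3, -9/4, 27/8, -405/64, 1701/128, …
h₀=f·g: eliminate ⇒ L₀, order ≤ 2·1.
Differentiate: ansatz ord ≤ ord L₀ ⇒ L.
L = (133 + 2352·x + 4104·x^2 + 1728·x^3 + 1296·x^4) + (276 + 540·x - 1296·x^2 - 1296·x^3)·Dx + (124 + 840·x + 1836·x^2 + 1728·x^3 + 1296·x^4)·Dx^2  (order 2).
h: a_k = 12, -26, 45/2, -983/12, 7505/32, -618229/960, …
ICs: h(0) = 12, h′(0) = -26.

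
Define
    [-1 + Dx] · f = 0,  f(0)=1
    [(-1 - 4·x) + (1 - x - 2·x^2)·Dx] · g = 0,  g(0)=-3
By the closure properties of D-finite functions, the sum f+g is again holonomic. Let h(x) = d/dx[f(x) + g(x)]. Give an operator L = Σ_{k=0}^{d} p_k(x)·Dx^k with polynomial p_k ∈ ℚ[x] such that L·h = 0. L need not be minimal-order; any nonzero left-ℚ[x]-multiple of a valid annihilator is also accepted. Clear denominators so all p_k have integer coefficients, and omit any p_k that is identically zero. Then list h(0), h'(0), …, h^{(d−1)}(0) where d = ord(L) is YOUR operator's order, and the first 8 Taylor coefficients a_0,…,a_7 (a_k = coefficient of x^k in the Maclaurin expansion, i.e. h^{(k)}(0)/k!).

L = (24 + 138·x + 144·x^2 + 240·x^3 + 48·x^4) + (-29 - 142·x - 155·x^2 - 200·x^3 + 20·x^4 + 16·x^5)·Dx + (5 + 4·x + 11·x^2 - 40·x^3 - 68·x^4 - 16·x^5)·Dx^2  (order 2).
h: a_k = -2, -17, -89/2, -791/6, -7559/24, -92879/120, -1285199/720, -20684159/5040, …
ICs: h(0) = -2, h′(0) = -17.

f: a_k = 1, 1, 1/2, 1/6, 1/24, 1/120, 1/720, 1/5040, …
g: a_k = -3, -3, -9, -15, -33, -63, -129, -255, …
Sum ⇒ L₀ = lclm(L_f,L_g) in ℚ(x)⟨Dx⟩.
Differentiate: ansatz ord ≤ ord L₀ ⇒ L.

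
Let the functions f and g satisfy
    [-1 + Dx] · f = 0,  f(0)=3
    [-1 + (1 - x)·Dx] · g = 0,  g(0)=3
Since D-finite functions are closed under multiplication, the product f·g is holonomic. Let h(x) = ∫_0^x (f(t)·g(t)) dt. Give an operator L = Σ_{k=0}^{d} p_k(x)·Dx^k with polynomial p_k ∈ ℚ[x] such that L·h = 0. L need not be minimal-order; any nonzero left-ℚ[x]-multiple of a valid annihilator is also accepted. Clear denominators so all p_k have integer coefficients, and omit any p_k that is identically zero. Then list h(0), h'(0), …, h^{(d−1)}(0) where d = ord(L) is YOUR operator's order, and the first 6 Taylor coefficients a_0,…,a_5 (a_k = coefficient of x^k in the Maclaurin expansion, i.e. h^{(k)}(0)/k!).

f: a_k = 3, 3, 3/2, 1/2, 1/8, 1/40, …
g: a_k = 3, 3, 3, 3, 3, 3, …
f·g: L₀ = L_f ⊗_s L_g, ord ≤ 1·1.
∫: right-multiply L₀ by Dx.
L = (2 - x)·Dx + (-1 + x)·Dx^2  (order 2).
h: a_k = 0, 9, 9, 15/2, 6, 39/8, …
ICs: h(0) = 0, h′(0) = 9.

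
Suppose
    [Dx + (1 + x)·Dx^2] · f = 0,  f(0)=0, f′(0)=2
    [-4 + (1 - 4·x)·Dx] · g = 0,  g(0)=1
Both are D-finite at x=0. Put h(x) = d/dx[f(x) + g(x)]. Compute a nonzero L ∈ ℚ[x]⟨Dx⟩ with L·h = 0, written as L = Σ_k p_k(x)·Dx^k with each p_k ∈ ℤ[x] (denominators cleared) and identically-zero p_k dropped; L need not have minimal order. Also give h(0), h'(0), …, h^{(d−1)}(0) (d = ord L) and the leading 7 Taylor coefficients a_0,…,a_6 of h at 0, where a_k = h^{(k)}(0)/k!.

f: a_k = 0, 2, -1, 2/3, -1/2, 2/5, -1/3, …
g: a_k = 1, 4, 16, 64, 256, 1024, 4096, …
h₀=f+g: left-lcm gives L₀, ord ≤ 3.
h₀' ⇒ L via d/dx closure of L₀.
L = (-112 - 32·x) + (-94 - 208·x - 64·x^2)·Dx + (9 - 23·x - 48·x^2 - 16·x^3)·Dx^2  (order 2).
h: a_k = 6, 30, 194, 1022, 5122, 24574, 114690, …
ICs: h(0) = 6, h′(0) = 30.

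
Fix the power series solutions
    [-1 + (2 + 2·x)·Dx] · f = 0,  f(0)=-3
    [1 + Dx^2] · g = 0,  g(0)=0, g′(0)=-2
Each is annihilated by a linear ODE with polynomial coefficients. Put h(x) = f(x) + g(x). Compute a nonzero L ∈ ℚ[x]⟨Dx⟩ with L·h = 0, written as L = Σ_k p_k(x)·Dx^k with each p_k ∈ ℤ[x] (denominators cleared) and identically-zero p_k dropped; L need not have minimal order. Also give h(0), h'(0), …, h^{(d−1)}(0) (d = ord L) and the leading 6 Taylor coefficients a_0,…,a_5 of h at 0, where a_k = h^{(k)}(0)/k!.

L = (-7 - 8·x - 4·x^2) + (6 + 22·x + 24·x^2 + 8·x^3)·Dx + (-7 - 8·x - 4·x^2)·Dx^2 + (6 + 22·x + 24·x^2 + 8·x^3)·Dx^3  (order 3).
h: a_k = -3, -7/2, 3/8, 7/48, 15/128, -379/3840, …
ICs: h(0) = -3, h′(0) = -7/2, h′′(0) = 3/4.

f: a_k = -3, -3/2, 3/8, -3/16, 15/128, -21/256, …
g: a_k = 0, -2, 0, 1/3, 0, -1/60, …
h₀=f+g: left-lcm gives L₀, ord ≤ 3.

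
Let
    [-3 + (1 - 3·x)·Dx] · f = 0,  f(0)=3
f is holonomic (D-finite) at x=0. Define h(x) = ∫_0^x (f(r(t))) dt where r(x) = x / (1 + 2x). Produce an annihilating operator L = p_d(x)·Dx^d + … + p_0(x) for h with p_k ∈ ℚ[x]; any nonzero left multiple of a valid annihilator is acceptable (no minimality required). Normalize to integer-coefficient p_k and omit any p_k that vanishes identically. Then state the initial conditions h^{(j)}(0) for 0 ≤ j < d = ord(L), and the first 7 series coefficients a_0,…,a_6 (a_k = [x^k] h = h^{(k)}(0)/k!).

f: a_k = 3, 9, 27, 81, 243, 729, 2187, …
Substitute x→r, Dx→(1/r')Dx; clear ⇒ L₀.
h=∫h₀ ⇒ L = L₀·Dx.
L = 3·Dx + (-1 - x + 2·x^2)·Dx^2  (order 2).
h: a_k = 0, 3, 9/2, 3, 9/4, 9/5, 3/2, …
ICs: h(0) = 0, h′(0) = 3.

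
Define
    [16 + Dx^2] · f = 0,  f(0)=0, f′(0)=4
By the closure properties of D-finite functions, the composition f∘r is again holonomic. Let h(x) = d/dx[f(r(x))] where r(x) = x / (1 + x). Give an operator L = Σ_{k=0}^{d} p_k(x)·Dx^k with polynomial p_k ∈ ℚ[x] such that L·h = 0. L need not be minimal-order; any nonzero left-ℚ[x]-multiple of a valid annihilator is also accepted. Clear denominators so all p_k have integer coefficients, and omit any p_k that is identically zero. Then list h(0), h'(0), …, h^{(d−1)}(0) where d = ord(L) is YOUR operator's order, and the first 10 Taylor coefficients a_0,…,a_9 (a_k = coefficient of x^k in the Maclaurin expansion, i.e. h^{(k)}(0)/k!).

L = (22 + 12·x + 6·x^2) + (6 + 18·x + 18·x^2 + 6·x^3)·Dx + (1 + 4·x + 6·x^2 + 4·x^3 + x^4)·Dx^2  (order 2).
h: a_k = 4, -8, -20, 112, -772/3, 360, -9844/45, -20128/45, 120412/63, -270040/63, …
ICs: h(0) = 4, h′(0) = -8.

f: a_k = 0, 4, 0, -32/3, 0, 128/15, 0, -1024/315, 0, 2048/2835, …
Substitute x→r, Dx→(1/r')Dx; clear ⇒ L₀.
h=h₀': d/dx-closure on L₀ ⇒ L.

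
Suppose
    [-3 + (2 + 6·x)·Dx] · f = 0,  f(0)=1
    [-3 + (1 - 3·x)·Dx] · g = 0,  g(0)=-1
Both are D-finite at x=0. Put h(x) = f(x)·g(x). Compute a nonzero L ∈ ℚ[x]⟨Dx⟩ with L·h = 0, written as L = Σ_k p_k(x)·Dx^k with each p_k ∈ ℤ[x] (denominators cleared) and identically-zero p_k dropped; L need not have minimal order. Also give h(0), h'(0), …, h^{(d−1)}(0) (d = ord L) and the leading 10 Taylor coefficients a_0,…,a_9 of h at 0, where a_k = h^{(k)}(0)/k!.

L = (9 + 9·x) + (-2 + 18·x^2)·Dx  (order 1).
h: a_k = -1, -9/2, -99/8, -621/16, -14499/128, -88695/256, -1049031/1024, -6366357/2048, -302770467/32768, -1830696147/65536, …
ICs: h(0) = -1.

f: a_k = 1, 3/2, -9/8, 27/16, -405/128, 1701/256, -15309/1024, 72171/2048, -2814669/32768, 14073345/65536, …
g: a_k = -1, -3, -9, -27, -81, -243, -729, -2187, -6561, -19683, …
L₀ := L_f ⊗_s L_g (sym. prod.), ord ≤ 1.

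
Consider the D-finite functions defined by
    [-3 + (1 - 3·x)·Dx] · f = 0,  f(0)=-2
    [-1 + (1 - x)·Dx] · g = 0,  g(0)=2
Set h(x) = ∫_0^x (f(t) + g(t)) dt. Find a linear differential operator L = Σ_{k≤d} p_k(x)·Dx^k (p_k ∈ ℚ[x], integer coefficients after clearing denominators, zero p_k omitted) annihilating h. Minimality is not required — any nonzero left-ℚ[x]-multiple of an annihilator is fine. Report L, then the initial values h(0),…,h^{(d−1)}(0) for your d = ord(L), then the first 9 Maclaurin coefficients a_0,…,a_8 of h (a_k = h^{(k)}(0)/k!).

f: a_k = -2, -6, -18, -54, -162, -486, -1458, -4374, -13122, …
g: a_k = 2, 2, 2, 2, 2, 2, 2, 2, 2, …
h₀=f+g: left-lcm gives L₀, ord ≤ 2.
Integrate: L := L₀·Dx.
L = -6·Dx + (8 - 12·x)·Dx^2 + (-1 + 4·x - 3·x^2)·Dx^3  (order 3).
h: a_k = 0, 0, -2, -16/3, -13, -32, -242/3, -208, -1093/2, …
ICs: h(0) = 0, h′(0) = 0, h′′(0) = -4.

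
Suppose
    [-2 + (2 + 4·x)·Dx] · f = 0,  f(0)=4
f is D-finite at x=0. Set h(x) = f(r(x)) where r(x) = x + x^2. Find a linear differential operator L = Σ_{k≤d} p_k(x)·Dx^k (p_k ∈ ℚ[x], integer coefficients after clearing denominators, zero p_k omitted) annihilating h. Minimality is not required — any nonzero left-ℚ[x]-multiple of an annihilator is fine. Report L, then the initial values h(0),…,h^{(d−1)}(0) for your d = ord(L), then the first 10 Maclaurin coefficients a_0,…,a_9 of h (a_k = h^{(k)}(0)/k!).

L = (-1 - 2·x) + (1 + 2·x + 2·x^2)·Dx  (order 1).
h: a_k = 4, 4, 2, -2, 3/2, -1/2, -3/4, 7/4, -61/32, 27/32, …
ICs: h(0) = 4.

f: a_k = 4, 4, -2, 2, -5/2, 7/2, -21/4, 33/4, -429/32, 715/32, …
h₀=f(r): pull back L_f along r ⇒ L₀.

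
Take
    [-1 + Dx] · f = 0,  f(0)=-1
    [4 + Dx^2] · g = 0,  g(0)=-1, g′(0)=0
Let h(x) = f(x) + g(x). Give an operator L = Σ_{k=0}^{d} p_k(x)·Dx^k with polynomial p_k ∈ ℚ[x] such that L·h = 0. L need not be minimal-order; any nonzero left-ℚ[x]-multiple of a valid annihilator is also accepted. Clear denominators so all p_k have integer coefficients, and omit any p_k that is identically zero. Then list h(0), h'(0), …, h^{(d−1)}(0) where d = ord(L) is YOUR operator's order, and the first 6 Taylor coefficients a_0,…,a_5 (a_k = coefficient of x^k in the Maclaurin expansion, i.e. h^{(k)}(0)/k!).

L = -4 + 4·Dx - Dx^2 + Dx^3  (order 3).
h: a_k = -2, -1, 3/2, -1/6, -17/24, -1/120, …
ICs: h(0) = -2, h′(0) = -1, h′′(0) = 3.

f: a_k = -1, -1, -1/2, -1/6, -1/24, -1/120, …
g: a_k = -1, 0, 2, 0, -2/3, 0, …
L₀ := lclm(L_f,L_g); ord L₀ ≤ 1+2.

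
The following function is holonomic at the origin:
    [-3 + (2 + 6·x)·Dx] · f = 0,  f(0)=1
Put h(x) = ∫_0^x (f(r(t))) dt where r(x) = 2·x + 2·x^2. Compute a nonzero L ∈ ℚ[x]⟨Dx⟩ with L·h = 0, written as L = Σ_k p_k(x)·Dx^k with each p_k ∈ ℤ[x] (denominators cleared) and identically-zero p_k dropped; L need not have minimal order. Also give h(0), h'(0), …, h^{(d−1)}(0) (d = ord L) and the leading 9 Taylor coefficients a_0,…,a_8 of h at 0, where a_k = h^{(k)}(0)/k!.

f: a_k = 1, 3/2, -9/8, 27/16, -405/128, 1701/256, -15309/1024, 72171/2048, -2814669/32768, …
L₀ from L_f via x↦r, Dx↦r'^{-1}Dx.
h=∫₀ˣh₀: take L = L₀·Dx.
L = (-3 - 6·x)·Dx + (1 + 6·x + 6·x^2)·Dx^2  (order 2).
h: a_k = 0, 1, 3/2, -1/2, 9/8, -117/40, 135/16, -2943/112, 11097/128, …
ICs: h(0) = 0, h′(0) = 1.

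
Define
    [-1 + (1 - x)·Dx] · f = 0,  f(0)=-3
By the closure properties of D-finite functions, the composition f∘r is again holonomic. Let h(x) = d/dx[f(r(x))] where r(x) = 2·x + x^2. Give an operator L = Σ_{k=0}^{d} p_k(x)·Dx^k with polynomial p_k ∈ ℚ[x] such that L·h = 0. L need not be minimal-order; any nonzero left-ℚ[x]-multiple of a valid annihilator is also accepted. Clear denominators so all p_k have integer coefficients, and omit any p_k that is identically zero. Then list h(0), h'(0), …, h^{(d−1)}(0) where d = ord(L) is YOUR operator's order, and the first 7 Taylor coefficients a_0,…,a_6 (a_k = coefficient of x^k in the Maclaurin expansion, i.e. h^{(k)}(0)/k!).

L = (5 + 6·x + 3·x^2) + (-1 + x + 3·x^2 + x^3)·Dx  (order 1).
h: a_k = -6, -30, -108, -348, -1050, -3042, -8568, …
ICs: h(0) = -6.

f: a_k = -3, -3, -3, -3, -3, -3, -3, …
Substitute x→r, Dx→(1/r')Dx; clear ⇒ L₀.
h₀' ⇒ L via d/dx closure of L₀.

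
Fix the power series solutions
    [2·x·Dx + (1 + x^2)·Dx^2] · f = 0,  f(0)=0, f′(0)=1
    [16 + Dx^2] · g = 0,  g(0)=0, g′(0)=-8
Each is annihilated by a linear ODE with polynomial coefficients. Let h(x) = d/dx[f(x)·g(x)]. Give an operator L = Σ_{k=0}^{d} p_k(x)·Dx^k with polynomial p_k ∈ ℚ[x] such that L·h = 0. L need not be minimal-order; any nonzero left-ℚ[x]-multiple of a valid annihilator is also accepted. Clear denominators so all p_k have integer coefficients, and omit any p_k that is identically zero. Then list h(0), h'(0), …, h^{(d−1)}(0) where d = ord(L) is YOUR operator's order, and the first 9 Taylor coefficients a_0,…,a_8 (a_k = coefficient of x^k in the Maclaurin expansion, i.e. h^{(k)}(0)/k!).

f: a_k = 0, 1, 0, -1/3, 0, 1/5, 0, -1/7, 0, …
g: a_k = 0, -8, 0, 64/3, 0, -256/15, 0, 2048/315, 0, …
L₀ := L_f ⊗_s L_g (sym. prod.), ord ≤ 4.
h₀' ⇒ L via d/dx closure of L₀.
L = (32960 + 157056·x^2 + 319424·x^4 + 359424·x^6 + 242688·x^8 + 94208·x^10 + 16384·x^12) + (6752·x + 28736·x^3 + 49120·x^5 + 43520·x^7 + 20480·x^9 + 4096·x^11)·Dx + (3420 + 17320·x^2 + 37356·x^4 + 44272·x^6 + 30848·x^8 + 12032·x^10 + 2048·x^12)·Dx^2 + (422·x + 1796·x^3 + 3070·x^5 + 2720·x^7 + 1280·x^9 + 256·x^11)·Dx^3 + (85 + 469·x^2 + 1087·x^4 + 1363·x^6 + 980·x^8 + 384·x^10 + 64·x^12)·Dx^4  (order 4).
h: a_k = 0, -16, 0, 96, 0, -464/3, 0, 704/5, 0, …
ICs: h(0) = 0, h′(0) = -16, h′′(0) = 0, h′′′(0) = 576.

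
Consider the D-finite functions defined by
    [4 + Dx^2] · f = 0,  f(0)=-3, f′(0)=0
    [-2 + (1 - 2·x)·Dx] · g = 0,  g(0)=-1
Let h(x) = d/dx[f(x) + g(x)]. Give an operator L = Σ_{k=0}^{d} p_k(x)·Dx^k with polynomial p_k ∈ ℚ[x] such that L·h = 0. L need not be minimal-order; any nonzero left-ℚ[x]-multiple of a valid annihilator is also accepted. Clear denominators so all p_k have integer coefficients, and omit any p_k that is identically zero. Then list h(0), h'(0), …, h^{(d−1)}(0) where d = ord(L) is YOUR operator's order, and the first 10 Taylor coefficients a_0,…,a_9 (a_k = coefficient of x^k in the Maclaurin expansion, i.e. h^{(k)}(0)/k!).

f: a_k = -3, 0, 6, 0, -2, 0, 4/15, 0, -2/105, 0, …
g: a_k = -1, -2, -4, -8, -16, -32, -64, -128, -256, -512, …
Sum ⇒ L₀ = lclm(L_f,L_g) in ℚ(x)⟨Dx⟩.
h₀' ⇒ L via d/dx closure of L₀.
L = (208 - 64·x + 64·x^2) + (-28 + 72·x - 48·x^2 + 32·x^3)·Dx + (52 - 16·x + 16·x^2)·Dx^2 + (-7 + 18·x - 12·x^2 + 8·x^3)·Dx^3  (order 3).
h: a_k = -2, 4, -24, -72, -160, -1912/5, -896, -215056/105, -4608, -9676792/945, …
ICs: h(0) = -2, h′(0) = 4, h′′(0) = -48.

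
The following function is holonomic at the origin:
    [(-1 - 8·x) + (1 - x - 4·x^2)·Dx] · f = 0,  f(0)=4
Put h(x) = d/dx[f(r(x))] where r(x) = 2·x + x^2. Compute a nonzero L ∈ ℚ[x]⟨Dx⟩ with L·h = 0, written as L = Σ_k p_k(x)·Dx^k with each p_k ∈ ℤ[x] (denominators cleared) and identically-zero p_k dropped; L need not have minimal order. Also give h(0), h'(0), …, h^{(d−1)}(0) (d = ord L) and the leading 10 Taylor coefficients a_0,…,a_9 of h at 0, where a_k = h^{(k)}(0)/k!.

f: a_k = 4, 4, 20, 36, 116, 260, 724, 1764, 4660, 11716, …
f∘r: x↦r, Dx↦Dx/r' in L_f ⇒ L₀.
h₀' ⇒ L via d/dx closure of L₀.
L = (21 + 150·x + 987·x^2 + 2192·x^3 + 2148·x^4 + 960·x^5 + 160·x^6) + (-1 - 15·x + 27·x^2 + 345·x^3 + 700·x^4 + 588·x^5 + 224·x^6 + 32·x^7)·Dx  (order 1).
h: a_k = 8, 168, 1104, 9232, 61240, 419736, 2705696, 17340064, 108668520, 674604680, …
ICs: h(0) = 8.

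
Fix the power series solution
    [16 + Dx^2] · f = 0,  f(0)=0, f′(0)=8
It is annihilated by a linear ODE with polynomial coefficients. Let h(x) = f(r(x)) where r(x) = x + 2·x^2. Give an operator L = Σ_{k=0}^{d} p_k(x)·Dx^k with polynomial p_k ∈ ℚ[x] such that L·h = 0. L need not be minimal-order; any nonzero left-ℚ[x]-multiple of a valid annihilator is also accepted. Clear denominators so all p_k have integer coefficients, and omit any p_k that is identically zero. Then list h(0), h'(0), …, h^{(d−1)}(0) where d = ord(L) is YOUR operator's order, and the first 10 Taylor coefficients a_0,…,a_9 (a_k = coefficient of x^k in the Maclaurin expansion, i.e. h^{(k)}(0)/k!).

L = (16 + 192·x + 768·x^2 + 1024·x^3) - 4·Dx + (1 + 4·x)·Dx^2  (order 2).
h: a_k = 0, 8, 16, -64/3, -128, -3584/15, 0, 212992/315, 57344/45, 2326528/2835, …
ICs: h(0) = 0, h′(0) = 8.

f: a_k = 0, 8, 0, -64/3, 0, 256/15, 0, -2048/315, 0, 4096/2835, …
Substitute x→r, Dx→(1/r')Dx; clear ⇒ L₀.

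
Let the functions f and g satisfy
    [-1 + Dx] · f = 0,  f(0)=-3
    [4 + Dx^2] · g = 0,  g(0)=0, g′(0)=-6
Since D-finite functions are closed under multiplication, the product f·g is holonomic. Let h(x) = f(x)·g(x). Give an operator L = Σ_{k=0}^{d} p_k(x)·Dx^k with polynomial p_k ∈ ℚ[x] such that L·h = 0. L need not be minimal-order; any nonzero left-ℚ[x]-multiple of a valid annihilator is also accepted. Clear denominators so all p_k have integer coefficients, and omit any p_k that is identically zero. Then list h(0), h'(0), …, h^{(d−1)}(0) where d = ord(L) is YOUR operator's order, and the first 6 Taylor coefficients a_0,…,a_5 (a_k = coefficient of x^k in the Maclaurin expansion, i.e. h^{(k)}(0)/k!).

f: a_k = -3, -3, -3/2, -1/2, -1/8, -1/40, …
g: a_k = 0, -6, 0, 4, 0, -4/5, …
Sym-product of L_f,L_g gives L₀ (≤ ord 2).
L = 5 - 2·Dx + Dx^2  (order 2).
h: a_k = 0, 18, 18, -3, -9, -57/20, …
ICs: h(0) = 0, h′(0) = 18.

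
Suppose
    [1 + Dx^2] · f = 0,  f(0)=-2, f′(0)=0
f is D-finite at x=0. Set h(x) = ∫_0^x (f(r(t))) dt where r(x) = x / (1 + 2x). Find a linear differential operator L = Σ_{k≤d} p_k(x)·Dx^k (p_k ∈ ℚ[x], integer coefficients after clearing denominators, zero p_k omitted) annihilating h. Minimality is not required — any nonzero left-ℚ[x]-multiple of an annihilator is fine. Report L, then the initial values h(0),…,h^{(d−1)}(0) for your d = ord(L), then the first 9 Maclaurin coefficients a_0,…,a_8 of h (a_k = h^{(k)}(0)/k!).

L = Dx + (4 + 24·x + 48·x^2 + 32·x^3)·Dx^2 + (1 + 8·x + 24·x^2 + 32·x^3 + 16·x^4)·Dx^3  (order 3).
h: a_k = 0, -2, 0, 1/3, -1, 143/60, -47/9, 3943/360, -1787/80, …
ICs: h(0) = 0, h′(0) = -2, h′′(0) = 0.

f: a_k = -2, 0, 1, 0, -1/12, 0, 1/360, 0, -1/20160, …
L₀ from L_f via x↦r, Dx↦r'^{-1}Dx.
Integrate: L := L₀·Dx.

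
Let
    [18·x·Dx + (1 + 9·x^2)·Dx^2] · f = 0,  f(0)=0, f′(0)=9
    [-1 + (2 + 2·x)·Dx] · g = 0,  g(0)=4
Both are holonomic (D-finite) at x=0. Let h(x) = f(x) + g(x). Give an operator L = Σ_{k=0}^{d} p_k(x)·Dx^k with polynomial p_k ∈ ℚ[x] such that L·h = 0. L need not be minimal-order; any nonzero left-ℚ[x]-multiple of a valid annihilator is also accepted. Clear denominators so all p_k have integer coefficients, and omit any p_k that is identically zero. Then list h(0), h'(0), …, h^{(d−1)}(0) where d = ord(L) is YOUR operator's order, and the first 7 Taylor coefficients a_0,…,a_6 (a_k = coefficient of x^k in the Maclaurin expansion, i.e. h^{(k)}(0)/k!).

f: a_k = 0, 9, 0, -27, 0, 729/5, 0, …
g: a_k = 4, 2, -1/2, 1/4, -5/32, 7/64, -21/256, …
L₀ := lclm(L_f,L_g); ord L₀ ≤ 2+1.
L = (-36 - 90·x + 972·x^2 + 486·x^3)·Dx + (-75 - 144·x + 1818·x^2 + 3888·x^3 + 1701·x^4)·Dx^2 + (-2 + 70·x + 108·x^2 + 684·x^3 + 1134·x^4 + 486·x^5)·Dx^3  (order 3).
h: a_k = 4, 11, -1/2, -107/4, -5/32, 46691/320, -21/256, …
ICs: h(0) = 4, h′(0) = 11, h′′(0) = -1.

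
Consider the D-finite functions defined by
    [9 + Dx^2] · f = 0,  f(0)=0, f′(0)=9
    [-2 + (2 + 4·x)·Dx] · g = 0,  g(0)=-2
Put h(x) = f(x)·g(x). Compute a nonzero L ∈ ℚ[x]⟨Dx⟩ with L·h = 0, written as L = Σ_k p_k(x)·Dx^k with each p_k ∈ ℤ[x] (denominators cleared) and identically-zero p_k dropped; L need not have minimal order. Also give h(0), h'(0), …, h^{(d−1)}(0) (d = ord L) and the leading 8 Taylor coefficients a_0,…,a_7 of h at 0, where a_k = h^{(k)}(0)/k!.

L = (12 + 36·x + 36·x^2) + (-2 - 4·x)·Dx + (1 + 4·x + 4·x^2)·Dx^2  (order 2).
h: a_k = 0, -18, -18, 36, 18, -72/5, -72/5, 108/7, …
ICs: h(0) = 0, h′(0) = -18.

f: a_k = 0, 9, 0, -27/2, 0, 243/40, 0, -729/560, …
g: a_k = -2, -2, 1, -1, 5/4, -7/4, 21/8, -33/8, …
f·g: L₀ = L_f ⊗_s L_g, ord ≤ 2·1.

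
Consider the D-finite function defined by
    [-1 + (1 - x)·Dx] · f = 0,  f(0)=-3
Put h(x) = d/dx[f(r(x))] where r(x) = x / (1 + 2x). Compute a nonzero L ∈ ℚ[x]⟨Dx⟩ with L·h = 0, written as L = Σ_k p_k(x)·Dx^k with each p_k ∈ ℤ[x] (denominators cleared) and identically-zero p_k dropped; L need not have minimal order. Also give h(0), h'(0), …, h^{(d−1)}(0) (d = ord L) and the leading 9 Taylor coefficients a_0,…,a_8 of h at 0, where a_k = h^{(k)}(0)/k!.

L = -4 + (-2 - 2·x)·Dx  (order 1).
h: a_k = -3, 6, -9, 12, -15, 18, -21, 24, -27, …
ICs: h(0) = -3.

f: a_k = -3, -3, -3, -3, -3, -3, -3, -3, -3, …
f∘r: x↦r, Dx↦Dx/r' in L_f ⇒ L₀.
Differentiate: ansatz ord ≤ ord L₀ ⇒ L.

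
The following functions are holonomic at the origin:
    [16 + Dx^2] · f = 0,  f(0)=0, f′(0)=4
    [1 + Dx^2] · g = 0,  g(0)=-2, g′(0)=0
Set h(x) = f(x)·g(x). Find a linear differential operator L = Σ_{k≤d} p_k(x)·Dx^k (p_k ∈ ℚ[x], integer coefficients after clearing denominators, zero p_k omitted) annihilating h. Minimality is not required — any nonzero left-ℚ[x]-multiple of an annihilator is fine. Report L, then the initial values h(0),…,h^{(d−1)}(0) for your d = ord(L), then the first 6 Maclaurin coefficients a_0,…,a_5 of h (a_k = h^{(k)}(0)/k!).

f: a_k = 0, 4, 0, -32/3, 0, 128/15, …
g: a_k = -2, 0, 1, 0, -1/12, 0, …
L₀ := L_f ⊗_s L_g (sym. prod.), ord ≤ 4.
L = 225 + 34·Dx^2 + Dx^4  (order 4).
h: a_k = 0, -8, 0, 76/3, 0, -421/15, …
ICs: h(0) = 0, h′(0) = -8, h′′(0) = 0, h′′′(0) = 152.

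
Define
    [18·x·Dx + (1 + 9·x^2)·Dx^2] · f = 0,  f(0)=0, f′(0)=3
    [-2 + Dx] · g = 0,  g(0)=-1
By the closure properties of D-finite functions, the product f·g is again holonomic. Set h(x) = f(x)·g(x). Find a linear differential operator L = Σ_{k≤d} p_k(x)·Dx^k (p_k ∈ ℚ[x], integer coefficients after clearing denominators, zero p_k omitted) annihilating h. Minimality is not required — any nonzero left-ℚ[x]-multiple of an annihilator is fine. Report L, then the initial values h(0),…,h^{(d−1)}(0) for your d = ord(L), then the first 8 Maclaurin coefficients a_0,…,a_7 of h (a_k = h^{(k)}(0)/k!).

f: a_k = 0, 3, 0, -9, 0, 243/5, 0, -2187/7, …
g: a_k = -1, -2, -2, -4/3, -2/3, -4/15, -4/45, -8/315, …
Sym-product of L_f,L_g gives L₀ (≤ ord 2).
L = (4 - 36·x + 36·x^2) + (-4 + 18·x - 36·x^2)·Dx + (1 + 9·x^2)·Dx^2  (order 2).
h: a_k = 0, -3, -6, 3, 14, -163/5, -86, 23201/105, …
ICs: h(0) = 0, h′(0) = -3.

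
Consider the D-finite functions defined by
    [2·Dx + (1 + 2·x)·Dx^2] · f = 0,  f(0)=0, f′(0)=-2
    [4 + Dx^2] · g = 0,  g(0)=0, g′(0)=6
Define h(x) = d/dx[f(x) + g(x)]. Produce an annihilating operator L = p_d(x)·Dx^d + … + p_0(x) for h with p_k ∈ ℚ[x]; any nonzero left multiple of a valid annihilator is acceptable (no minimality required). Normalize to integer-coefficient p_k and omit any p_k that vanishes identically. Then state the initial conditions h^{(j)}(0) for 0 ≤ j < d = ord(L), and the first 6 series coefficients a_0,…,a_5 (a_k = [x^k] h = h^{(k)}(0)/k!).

L = (56 + 32·x + 32·x^2) + (12 + 40·x + 48·x^2 + 32·x^3)·Dx + (14 + 8·x + 8·x^2)·Dx^2 + (3 + 10·x + 12·x^2 + 8·x^3)·Dx^3  (order 3).
h: a_k = 4, 4, -20, 16, -28, 64, …
ICs: h(0) = 4, h′(0) = 4, h′′(0) = -40.

f: a_k = 0, -2, 2, -8/3, 4, -32/5, …
g: a_k = 0, 6, 0, -4, 0, 4/5, …
L₀ := lclm(L_f,L_g); ord L₀ ≤ 2+2.
Derive L from L₀ (diff closure).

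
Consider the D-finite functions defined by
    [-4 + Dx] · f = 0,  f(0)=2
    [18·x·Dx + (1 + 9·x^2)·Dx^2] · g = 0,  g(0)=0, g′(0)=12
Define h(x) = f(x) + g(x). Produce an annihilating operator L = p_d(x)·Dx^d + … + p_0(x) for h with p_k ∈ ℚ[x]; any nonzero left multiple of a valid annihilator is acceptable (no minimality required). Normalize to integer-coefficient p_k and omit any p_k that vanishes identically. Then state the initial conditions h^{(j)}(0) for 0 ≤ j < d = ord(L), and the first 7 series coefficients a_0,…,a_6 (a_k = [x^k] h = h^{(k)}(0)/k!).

f: a_k = 2, 8, 16, 64/3, 64/3, 256/15, 512/45, …
g: a_k = 0, 12, 0, -36, 0, 972/5, 0, …
Weyl lclm of L_f,L_g ⇒ L₀ (ord ≤ 3).
L = (36 - 144·x - 972·x^2 - 1296·x^3)·Dx + (-17 + 99·x^2 - 648·x^4)·Dx^2 + (2 + 9·x + 36·x^2 + 81·x^3 + 162·x^4)·Dx^3  (order 3).
h: a_k = 2, 20, 16, -44/3, 64/3, 3172/15, 512/45, …
ICs: h(0) = 2, h′(0) = 20, h′′(0) = 32.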